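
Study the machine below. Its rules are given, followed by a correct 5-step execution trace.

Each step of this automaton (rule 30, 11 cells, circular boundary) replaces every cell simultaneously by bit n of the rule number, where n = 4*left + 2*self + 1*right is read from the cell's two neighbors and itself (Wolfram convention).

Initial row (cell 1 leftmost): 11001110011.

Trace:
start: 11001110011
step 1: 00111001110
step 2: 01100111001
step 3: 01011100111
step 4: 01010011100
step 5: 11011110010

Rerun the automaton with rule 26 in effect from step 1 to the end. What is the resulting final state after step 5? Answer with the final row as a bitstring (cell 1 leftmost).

01101110001

(re-executing steps 1..5 under rule 26; state before step 1: 11001110011)
step 1: 00111001110
step 2: 01100111001
step 3: 01011100110
step 4: 10010011101
step 5: 01101110001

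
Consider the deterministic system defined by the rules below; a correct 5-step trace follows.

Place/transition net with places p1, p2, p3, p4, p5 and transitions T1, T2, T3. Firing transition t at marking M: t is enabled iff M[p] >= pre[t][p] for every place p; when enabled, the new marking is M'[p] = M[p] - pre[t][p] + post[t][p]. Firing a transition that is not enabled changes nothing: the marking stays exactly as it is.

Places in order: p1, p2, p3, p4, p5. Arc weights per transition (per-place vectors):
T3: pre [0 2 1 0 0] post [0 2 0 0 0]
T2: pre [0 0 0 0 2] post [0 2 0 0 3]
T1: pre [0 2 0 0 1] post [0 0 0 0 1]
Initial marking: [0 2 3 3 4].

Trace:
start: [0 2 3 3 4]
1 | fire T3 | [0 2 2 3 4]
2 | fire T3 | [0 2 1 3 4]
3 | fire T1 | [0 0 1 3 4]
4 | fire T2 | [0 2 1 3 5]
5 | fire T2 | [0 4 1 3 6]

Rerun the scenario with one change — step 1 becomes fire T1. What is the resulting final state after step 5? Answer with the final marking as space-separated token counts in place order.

(re-executing from step 1 with the substitution; state before step 1: [0 2 3 3 4])
1 | fire T1 | [0 0 3 3 4]
2 | fire T3 | [0 0 3 3 4]
3 | fire T1 | [0 0 3 3 4]
4 | fire T2 | [0 2 3 3 5]
5 | fire T2 | [0 4 3 3 6]

0 4 3 3 6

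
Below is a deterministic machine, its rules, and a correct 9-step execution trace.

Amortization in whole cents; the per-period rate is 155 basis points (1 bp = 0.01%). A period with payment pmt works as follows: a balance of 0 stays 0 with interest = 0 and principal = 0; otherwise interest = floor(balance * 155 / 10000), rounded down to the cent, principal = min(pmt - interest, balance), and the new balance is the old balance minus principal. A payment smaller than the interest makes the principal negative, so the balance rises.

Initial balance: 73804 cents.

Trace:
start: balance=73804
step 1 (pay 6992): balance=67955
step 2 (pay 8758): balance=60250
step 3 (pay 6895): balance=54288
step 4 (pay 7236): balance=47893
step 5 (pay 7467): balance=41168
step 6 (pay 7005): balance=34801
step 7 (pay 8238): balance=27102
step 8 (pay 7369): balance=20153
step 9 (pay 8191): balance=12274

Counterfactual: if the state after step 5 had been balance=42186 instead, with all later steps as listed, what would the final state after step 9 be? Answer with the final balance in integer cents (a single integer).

13355

state after step 5 := balance=42186
step 6 (pay 7005): balance=35834
step 7 (pay 8238): balance=28151
step 8 (pay 7369): balance=21218
step 9 (pay 8191): balance=13355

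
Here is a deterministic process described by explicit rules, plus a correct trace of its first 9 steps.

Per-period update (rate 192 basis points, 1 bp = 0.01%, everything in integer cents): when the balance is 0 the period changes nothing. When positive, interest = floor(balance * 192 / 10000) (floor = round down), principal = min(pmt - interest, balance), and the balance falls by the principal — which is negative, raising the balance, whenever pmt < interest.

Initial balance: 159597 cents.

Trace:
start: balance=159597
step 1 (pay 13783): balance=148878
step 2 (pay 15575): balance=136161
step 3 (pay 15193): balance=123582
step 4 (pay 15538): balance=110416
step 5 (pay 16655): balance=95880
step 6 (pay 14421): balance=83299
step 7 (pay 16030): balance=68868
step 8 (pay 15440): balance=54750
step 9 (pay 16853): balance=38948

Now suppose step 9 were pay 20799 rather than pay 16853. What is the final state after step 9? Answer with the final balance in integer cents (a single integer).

35002

(re-executing from step 9 with the substitution; state before step 9: balance=54750)
step 9 (pay 20799): balance=35002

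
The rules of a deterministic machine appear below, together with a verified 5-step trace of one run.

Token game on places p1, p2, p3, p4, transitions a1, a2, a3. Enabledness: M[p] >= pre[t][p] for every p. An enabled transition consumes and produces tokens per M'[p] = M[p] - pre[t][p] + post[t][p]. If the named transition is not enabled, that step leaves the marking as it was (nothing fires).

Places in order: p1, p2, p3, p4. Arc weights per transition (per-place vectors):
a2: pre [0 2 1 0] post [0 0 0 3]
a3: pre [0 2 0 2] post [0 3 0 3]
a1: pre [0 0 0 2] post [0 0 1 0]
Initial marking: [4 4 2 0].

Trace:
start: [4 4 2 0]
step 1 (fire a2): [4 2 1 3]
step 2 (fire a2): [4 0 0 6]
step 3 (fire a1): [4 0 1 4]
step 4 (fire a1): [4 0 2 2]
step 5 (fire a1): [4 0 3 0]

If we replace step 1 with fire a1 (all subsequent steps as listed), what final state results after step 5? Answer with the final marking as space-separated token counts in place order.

(re-executing from step 1 with the substitution; state before step 1: [4 4 2 0])
step 1 (fire a1): [4 4 2 0]
step 2 (fire a2): [4 2 1 3]
step 3 (fire a1): [4 2 2 1]
step 4 (fire a1): [4 2 2 1]
step 5 (fire a1): [4 2 2 1]

4 2 2 1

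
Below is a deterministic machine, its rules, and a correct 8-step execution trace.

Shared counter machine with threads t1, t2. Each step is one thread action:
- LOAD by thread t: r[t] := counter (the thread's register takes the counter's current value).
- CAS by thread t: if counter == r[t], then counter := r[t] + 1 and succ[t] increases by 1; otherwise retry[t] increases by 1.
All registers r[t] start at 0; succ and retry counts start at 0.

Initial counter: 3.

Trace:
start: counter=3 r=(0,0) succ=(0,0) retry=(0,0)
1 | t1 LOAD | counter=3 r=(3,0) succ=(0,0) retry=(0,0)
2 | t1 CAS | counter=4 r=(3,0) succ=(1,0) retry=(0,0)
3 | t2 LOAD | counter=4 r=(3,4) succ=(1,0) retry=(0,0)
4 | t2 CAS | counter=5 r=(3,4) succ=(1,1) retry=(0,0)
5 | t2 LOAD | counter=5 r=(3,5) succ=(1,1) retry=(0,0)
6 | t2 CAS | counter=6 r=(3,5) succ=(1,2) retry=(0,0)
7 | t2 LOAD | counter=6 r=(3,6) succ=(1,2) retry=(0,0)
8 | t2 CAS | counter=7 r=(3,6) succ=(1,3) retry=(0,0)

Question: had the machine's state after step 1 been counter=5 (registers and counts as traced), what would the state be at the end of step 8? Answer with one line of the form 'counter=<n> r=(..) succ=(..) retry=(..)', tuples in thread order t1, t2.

counter=8 r=(3,7) succ=(0,3) retry=(1,0)

state after step 1 := counter=5 r=(3,0) succ=(0,0) retry=(0,0)
2 | t1 CAS | counter=5 r=(3,0) succ=(0,0) retry=(1,0)
3 | t2 LOAD | counter=5 r=(3,5) succ=(0,0) retry=(1,0)
4 | t2 CAS | counter=6 r=(3,5) succ=(0,1) retry=(1,0)
5 | t2 LOAD | counter=6 r=(3,6) succ=(0,1) retry=(1,0)
6 | t2 CAS | counter=7 r=(3,6) succ=(0,2) retry=(1,0)
7 | t2 LOAD | counter=7 r=(3,7) succ=(0,2) retry=(1,0)
8 | t2 CAS | counter=8 r=(3,7) succ=(0,3) retry=(1,0)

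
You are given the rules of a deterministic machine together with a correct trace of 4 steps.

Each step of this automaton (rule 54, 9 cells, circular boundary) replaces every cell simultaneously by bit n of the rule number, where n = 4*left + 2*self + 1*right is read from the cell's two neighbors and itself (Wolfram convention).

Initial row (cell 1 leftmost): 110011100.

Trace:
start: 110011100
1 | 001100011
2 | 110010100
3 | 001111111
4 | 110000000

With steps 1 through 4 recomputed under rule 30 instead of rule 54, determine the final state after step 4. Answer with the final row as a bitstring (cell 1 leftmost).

(re-executing steps 1..4 under rule 30; state before step 1: 110011100)
1 | 101110011
2 | 001001110
3 | 011111001
4 | 010000111

010000111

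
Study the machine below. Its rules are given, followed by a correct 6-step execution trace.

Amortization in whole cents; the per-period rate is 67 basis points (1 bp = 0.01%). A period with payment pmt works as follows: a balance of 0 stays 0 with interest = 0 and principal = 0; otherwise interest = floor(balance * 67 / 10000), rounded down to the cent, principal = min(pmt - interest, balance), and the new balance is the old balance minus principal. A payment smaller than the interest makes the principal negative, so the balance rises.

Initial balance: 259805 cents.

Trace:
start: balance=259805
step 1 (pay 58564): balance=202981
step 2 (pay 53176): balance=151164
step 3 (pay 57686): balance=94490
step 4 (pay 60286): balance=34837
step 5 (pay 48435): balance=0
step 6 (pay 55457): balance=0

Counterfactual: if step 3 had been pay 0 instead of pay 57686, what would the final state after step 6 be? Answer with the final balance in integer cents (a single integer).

0

(re-executing from step 3 with the substitution; state before step 3: balance=151164)
step 3 (pay 0): balance=152176
step 4 (pay 60286): balance=92909
step 5 (pay 48435): balance=45096
step 6 (pay 55457): balance=0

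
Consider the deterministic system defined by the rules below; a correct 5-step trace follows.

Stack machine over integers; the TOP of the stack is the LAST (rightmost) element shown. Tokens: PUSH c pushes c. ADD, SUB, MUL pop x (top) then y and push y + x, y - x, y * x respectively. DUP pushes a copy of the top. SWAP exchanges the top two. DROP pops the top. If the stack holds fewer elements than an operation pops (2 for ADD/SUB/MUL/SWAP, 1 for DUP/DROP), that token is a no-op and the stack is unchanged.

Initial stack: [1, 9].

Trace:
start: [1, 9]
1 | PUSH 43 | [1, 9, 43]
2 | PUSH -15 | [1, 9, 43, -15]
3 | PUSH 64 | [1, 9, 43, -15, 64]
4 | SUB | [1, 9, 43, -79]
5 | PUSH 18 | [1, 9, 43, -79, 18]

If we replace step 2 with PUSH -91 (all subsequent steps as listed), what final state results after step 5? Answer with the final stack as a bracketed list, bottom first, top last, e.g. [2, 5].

[1, 9, 43, -155, 18]

(re-executing from step 2 with the substitution; state before step 2: [1, 9, 43])
2 | PUSH -91 | [1, 9, 43, -91]
3 | PUSH 64 | [1, 9, 43, -91, 64]
4 | SUB | [1, 9, 43, -155]
5 | PUSH 18 | [1, 9, 43, -155, 18]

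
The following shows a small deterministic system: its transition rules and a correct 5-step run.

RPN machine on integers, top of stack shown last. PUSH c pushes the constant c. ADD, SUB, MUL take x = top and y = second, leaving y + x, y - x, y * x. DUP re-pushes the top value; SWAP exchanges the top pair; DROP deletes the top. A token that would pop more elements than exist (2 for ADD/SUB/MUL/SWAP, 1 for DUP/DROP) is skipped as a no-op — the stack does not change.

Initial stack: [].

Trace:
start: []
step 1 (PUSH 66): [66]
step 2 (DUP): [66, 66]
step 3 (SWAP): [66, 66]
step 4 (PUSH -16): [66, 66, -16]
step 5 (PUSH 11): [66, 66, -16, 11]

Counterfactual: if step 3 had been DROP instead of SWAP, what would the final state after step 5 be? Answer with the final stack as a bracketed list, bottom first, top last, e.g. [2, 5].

[66, -16, 11]

(re-executing from step 3 with the substitution; state before step 3: [66, 66])
step 3 (DROP): [66]
step 4 (PUSH -16): [66, -16]
step 5 (PUSH 11): [66, -16, 11]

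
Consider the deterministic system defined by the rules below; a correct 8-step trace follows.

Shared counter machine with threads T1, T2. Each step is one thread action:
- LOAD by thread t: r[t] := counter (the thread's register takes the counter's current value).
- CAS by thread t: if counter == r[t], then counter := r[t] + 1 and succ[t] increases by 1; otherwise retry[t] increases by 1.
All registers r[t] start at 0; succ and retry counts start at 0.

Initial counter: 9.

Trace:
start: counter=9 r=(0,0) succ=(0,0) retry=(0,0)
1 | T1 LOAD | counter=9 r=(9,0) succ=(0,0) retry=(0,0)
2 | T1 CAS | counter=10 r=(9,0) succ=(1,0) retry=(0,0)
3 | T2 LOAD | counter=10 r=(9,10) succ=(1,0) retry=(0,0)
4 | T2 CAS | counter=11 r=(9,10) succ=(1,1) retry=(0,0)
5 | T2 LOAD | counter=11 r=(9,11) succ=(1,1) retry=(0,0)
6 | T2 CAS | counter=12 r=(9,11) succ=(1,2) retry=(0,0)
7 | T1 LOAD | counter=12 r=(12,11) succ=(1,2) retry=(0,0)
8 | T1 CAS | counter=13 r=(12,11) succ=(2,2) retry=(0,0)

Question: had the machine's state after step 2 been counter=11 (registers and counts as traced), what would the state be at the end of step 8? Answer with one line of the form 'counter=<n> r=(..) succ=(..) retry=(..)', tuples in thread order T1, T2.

counter=14 r=(13,12) succ=(2,2) retry=(0,0)

state after step 2 := counter=11 r=(9,0) succ=(1,0) retry=(0,0)
3 | T2 LOAD | counter=11 r=(9,11) succ=(1,0) retry=(0,0)
4 | T2 CAS | counter=12 r=(9,11) succ=(1,1) retry=(0,0)
5 | T2 LOAD | counter=12 r=(9,12) succ=(1,1) retry=(0,0)
6 | T2 CAS | counter=13 r=(9,12) succ=(1,2) retry=(0,0)
7 | T1 LOAD | counter=13 r=(13,12) succ=(1,2) retry=(0,0)
8 | T1 CAS | counter=14 r=(13,12) succ=(2,2) retry=(0,0)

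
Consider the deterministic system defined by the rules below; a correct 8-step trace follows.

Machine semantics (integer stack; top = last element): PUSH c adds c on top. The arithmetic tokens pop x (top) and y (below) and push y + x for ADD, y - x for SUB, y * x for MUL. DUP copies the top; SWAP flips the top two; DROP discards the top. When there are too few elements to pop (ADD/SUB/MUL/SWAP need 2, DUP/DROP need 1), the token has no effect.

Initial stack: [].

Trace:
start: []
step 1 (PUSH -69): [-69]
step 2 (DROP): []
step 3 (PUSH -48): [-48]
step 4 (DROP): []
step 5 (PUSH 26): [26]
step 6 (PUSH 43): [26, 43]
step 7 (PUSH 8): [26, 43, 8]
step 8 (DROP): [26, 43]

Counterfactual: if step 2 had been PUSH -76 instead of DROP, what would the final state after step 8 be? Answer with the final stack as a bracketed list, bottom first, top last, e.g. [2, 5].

[-69, -76, 26, 43]

(re-executing from step 2 with the substitution; state before step 2: [-69])
step 2 (PUSH -76): [-69, -76]
step 3 (PUSH -48): [-69, -76, -48]
step 4 (DROP): [-69, -76]
step 5 (PUSH 26): [-69, -76, 26]
step 6 (PUSH 43): [-69, -76, 26, 43]
step 7 (PUSH 8): [-69, -76, 26, 43, 8]
step 8 (DROP): [-69, -76, 26, 43]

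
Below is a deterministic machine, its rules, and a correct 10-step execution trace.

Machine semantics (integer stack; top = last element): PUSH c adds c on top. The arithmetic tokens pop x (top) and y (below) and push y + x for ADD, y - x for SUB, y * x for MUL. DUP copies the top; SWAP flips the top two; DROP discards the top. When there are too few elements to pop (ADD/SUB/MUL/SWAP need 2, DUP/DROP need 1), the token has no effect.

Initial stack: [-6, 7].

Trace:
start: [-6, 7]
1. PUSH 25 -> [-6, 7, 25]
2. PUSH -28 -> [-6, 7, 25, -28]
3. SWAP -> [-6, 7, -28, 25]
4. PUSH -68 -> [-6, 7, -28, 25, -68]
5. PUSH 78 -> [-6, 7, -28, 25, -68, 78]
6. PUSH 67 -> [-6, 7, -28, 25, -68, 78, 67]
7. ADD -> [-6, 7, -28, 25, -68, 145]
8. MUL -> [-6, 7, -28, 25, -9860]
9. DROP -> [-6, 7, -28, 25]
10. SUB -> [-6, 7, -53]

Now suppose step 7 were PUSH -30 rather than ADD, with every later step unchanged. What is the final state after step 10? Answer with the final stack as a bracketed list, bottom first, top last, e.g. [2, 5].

(re-executing from step 7 with the substitution; state before step 7: [-6, 7, -28, 25, -68, 78, 67])
7. PUSH -30 -> [-6, 7, -28, 25, -68, 78, 67, -30]
8. MUL -> [-6, 7, -28, 25, -68, 78, -2010]
9. DROP -> [-6, 7, -28, 25, -68, 78]
10. SUB -> [-6, 7, -28, 25, -146]

[-6, 7, -28, 25, -146]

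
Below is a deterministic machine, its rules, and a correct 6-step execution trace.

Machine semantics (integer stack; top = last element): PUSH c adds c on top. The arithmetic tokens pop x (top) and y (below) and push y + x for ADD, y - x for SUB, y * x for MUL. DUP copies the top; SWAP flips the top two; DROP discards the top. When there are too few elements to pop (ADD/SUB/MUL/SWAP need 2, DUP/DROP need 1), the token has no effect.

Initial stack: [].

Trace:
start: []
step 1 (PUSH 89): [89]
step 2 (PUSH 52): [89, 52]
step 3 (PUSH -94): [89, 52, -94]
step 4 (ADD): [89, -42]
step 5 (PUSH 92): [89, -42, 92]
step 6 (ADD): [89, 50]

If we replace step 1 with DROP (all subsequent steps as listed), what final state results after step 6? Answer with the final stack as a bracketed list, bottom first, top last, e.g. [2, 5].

(re-executing from step 1 with the substitution; state before step 1: [])
step 1 (DROP): []
step 2 (PUSH 52): [52]
step 3 (PUSH -94): [52, -94]
step 4 (ADD): [-42]
step 5 (PUSH 92): [-42, 92]
step 6 (ADD): [50]

[50]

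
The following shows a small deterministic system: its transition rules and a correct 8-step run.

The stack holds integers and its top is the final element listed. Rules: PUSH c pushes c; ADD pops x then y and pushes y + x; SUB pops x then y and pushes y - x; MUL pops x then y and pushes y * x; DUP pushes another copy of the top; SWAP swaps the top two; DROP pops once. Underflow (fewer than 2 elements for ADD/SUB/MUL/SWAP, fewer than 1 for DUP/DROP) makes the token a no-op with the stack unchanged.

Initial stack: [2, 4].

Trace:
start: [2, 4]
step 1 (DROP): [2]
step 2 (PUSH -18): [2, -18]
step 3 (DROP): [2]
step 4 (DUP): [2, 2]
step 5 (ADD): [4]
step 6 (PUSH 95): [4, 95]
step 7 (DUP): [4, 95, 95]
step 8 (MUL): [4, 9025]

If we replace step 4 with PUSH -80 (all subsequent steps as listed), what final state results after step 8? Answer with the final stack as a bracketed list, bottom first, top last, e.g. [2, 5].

(re-executing from step 4 with the substitution; state before step 4: [2])
step 4 (PUSH -80): [2, -80]
step 5 (ADD): [-78]
step 6 (PUSH 95): [-78, 95]
step 7 (DUP): [-78, 95, 95]
step 8 (MUL): [-78, 9025]

[-78, 9025]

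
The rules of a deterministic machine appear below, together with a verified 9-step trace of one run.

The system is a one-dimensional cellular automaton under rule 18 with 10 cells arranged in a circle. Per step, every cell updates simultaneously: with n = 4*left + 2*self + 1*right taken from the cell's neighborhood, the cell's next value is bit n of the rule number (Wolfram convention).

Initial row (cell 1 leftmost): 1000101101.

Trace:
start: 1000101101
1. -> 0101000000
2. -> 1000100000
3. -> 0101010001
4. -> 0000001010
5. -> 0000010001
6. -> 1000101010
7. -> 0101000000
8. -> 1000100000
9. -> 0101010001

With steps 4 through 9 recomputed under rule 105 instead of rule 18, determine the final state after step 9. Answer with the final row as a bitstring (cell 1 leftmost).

(re-executing steps 4..9 under rule 105; state before step 4: 0101010001)
4. -> 1010100100
5. -> 0101000000
6. -> 0010011111
7. -> 0000010001
8. -> 0111000100
9. -> 0101010001

0101010001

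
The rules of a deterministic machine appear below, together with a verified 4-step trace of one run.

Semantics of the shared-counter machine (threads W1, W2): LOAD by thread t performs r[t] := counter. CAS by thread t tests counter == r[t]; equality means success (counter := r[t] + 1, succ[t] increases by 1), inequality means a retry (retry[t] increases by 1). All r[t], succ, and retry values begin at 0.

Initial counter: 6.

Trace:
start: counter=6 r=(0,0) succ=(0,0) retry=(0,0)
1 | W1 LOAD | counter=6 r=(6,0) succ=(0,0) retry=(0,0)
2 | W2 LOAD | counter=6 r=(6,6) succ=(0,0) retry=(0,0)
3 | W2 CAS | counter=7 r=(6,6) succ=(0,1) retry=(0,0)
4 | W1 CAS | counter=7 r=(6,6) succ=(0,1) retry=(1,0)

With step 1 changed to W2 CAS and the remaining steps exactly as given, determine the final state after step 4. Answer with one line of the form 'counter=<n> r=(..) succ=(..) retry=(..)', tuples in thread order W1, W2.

(re-executing from step 1 with the substitution; state before step 1: counter=6 r=(0,0) succ=(0,0) retry=(0,0))
1 | W2 CAS | counter=6 r=(0,0) succ=(0,0) retry=(0,1)
2 | W2 LOAD | counter=6 r=(0,6) succ=(0,0) retry=(0,1)
3 | W2 CAS | counter=7 r=(0,6) succ=(0,1) retry=(0,1)
4 | W1 CAS | counter=7 r=(0,6) succ=(0,1) retry=(1,1)

counter=7 r=(0,6) succ=(0,1) retry=(1,1)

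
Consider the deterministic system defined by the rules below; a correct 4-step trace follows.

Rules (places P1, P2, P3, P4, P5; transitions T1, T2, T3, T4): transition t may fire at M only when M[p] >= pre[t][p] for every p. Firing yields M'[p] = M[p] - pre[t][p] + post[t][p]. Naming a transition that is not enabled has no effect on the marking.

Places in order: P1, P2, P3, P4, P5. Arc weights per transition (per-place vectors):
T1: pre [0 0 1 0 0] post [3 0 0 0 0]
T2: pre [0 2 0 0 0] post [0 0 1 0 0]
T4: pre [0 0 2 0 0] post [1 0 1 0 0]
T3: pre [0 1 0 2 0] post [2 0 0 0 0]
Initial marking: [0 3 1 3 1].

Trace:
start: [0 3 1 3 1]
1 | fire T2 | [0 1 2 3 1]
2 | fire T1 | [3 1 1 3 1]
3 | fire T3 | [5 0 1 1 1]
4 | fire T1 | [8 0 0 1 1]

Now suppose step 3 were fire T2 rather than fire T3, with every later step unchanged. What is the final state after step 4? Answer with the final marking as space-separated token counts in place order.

6 1 0 3 1

(re-executing from step 3 with the substitution; state before step 3: [3 1 1 3 1])
3 | fire T2 | [3 1 1 3 1]
4 | fire T1 | [6 1 0 3 1]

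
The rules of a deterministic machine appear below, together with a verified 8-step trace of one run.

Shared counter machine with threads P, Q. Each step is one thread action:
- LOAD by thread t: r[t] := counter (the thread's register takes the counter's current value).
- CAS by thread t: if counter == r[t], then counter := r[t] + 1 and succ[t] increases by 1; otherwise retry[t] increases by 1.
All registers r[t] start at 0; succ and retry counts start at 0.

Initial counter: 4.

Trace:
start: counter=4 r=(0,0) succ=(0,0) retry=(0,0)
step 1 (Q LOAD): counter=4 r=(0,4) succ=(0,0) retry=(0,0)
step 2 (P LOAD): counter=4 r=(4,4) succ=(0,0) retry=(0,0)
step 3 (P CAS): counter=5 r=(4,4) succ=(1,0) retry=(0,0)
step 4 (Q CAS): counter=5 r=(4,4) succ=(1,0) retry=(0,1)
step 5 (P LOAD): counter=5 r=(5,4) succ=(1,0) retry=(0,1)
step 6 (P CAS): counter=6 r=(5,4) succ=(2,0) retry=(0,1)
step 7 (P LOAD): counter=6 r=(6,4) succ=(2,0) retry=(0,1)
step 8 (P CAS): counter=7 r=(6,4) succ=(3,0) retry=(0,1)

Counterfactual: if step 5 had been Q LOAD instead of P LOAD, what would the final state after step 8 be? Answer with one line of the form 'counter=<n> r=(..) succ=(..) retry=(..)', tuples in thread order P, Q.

(re-executing from step 5 with the substitution; state before step 5: counter=5 r=(4,4) succ=(1,0) retry=(0,1))
step 5 (Q LOAD): counter=5 r=(4,5) succ=(1,0) retry=(0,1)
step 6 (P CAS): counter=5 r=(4,5) succ=(1,0) retry=(1,1)
step 7 (P LOAD): counter=5 r=(5,5) succ=(1,0) retry=(1,1)
step 8 (P CAS): counter=6 r=(5,5) succ=(2,0) retry=(1,1)

counter=6 r=(5,5) succ=(2,0) retry=(1,1)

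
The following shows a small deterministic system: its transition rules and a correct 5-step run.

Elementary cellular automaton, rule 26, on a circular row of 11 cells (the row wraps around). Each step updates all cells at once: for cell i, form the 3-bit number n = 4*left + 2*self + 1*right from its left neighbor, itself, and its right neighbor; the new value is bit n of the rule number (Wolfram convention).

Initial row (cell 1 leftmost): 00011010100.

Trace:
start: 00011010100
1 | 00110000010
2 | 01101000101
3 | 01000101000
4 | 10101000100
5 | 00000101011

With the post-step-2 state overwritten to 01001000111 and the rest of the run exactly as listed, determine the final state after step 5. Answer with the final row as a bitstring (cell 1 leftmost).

11010010001

state after step 2 := 01001000111
3 | 00110101100
4 | 01100001010
5 | 11010010001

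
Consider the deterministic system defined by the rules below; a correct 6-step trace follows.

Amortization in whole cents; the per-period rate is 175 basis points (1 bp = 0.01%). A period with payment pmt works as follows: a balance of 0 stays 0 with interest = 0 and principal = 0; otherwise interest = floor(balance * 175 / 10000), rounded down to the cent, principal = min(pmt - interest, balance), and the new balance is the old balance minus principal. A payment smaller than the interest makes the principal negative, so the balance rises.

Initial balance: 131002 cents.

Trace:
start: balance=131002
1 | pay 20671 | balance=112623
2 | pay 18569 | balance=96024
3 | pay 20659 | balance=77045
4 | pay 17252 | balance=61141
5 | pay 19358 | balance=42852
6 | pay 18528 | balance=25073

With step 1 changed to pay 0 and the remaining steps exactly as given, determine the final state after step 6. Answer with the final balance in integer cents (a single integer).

(re-executing from step 1 with the substitution; state before step 1: balance=131002)
1 | pay 0 | balance=133294
2 | pay 18569 | balance=117057
3 | pay 20659 | balance=98446
4 | pay 17252 | balance=82916
5 | pay 19358 | balance=65009
6 | pay 18528 | balance=47618

47618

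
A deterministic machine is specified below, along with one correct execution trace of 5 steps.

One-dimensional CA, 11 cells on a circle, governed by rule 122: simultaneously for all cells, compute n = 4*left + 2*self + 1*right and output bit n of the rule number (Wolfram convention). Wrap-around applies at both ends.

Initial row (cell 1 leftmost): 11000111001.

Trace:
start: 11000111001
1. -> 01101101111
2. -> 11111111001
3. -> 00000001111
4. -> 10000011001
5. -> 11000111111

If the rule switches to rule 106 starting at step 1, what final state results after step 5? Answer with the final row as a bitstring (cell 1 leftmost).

11011111010

(re-executing steps 1..5 under rule 106; state before step 1: 11000111001)
1. -> 01001101011
2. -> 10011110111
3. -> 10110011100
4. -> 01110110101
5. -> 11011111010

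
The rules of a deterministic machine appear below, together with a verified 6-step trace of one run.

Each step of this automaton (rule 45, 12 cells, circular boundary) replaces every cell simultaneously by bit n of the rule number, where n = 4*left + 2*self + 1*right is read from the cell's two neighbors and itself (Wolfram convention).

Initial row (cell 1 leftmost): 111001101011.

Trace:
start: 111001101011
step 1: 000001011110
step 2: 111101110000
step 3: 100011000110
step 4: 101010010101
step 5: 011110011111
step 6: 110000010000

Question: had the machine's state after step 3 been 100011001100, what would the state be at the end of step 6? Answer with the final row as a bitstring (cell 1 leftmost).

state after step 3 := 100011001100
step 4: 101010001000
step 5: 111110101010
step 6: 100001111111

100001111111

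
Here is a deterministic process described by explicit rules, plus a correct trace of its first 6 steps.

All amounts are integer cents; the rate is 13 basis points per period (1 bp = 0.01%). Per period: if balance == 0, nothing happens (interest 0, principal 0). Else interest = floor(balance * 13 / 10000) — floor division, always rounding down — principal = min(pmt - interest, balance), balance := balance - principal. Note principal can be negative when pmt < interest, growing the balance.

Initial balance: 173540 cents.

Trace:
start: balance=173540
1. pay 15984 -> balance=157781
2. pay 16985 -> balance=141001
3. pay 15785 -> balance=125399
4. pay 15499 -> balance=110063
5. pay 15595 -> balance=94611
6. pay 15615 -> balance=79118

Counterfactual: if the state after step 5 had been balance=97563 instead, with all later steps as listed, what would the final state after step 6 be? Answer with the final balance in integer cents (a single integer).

state after step 5 := balance=97563
6. pay 15615 -> balance=82074

82074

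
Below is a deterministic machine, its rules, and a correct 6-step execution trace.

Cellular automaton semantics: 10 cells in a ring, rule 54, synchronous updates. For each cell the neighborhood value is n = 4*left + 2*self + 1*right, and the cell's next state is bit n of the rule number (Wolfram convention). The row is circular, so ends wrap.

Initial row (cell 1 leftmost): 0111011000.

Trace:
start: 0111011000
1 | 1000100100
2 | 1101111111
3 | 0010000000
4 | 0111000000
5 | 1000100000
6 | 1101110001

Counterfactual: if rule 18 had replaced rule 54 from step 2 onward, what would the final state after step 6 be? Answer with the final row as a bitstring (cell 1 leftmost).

(re-executing steps 2..6 under rule 18; state before step 2: 1000100100)
2 | 0101011011
3 | 0000000000
4 | 0000000000
5 | 0000000000
6 | 0000000000

0000000000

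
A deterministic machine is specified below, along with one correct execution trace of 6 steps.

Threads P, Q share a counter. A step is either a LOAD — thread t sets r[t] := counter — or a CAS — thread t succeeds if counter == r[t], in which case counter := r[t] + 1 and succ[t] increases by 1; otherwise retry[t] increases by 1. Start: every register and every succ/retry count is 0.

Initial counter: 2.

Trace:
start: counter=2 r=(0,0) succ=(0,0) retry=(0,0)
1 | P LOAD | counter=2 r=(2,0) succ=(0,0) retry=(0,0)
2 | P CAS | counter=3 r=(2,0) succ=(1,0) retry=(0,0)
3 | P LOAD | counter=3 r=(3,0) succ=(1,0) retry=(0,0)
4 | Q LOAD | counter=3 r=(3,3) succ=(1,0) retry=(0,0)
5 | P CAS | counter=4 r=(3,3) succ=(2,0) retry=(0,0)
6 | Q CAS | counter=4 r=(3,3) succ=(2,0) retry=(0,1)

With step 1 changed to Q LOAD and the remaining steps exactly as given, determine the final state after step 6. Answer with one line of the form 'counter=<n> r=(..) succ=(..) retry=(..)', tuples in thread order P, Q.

counter=3 r=(2,2) succ=(1,0) retry=(1,1)

(re-executing from step 1 with the substitution; state before step 1: counter=2 r=(0,0) succ=(0,0) retry=(0,0))
1 | Q LOAD | counter=2 r=(0,2) succ=(0,0) retry=(0,0)
2 | P CAS | counter=2 r=(0,2) succ=(0,0) retry=(1,0)
3 | P LOAD | counter=2 r=(2,2) succ=(0,0) retry=(1,0)
4 | Q LOAD | counter=2 r=(2,2) succ=(0,0) retry=(1,0)
5 | P CAS | counter=3 r=(2,2) succ=(1,0) retry=(1,0)
6 | Q CAS | counter=3 r=(2,2) succ=(1,0) retry=(1,1)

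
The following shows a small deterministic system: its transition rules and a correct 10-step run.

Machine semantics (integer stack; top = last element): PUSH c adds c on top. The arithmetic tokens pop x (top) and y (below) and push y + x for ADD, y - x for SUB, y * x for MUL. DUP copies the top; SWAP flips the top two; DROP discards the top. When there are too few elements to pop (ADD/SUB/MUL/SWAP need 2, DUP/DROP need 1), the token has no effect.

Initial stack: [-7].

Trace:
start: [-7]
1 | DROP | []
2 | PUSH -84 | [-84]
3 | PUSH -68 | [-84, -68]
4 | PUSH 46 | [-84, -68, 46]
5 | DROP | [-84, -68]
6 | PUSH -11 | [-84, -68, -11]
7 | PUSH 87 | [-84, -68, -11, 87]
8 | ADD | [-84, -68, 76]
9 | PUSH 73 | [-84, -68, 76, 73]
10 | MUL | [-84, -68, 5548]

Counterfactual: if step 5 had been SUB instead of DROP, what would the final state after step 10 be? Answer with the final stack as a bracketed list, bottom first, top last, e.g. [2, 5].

[-84, -114, 5548]

(re-executing from step 5 with the substitution; state before step 5: [-84, -68, 46])
5 | SUB | [-84, -114]
6 | PUSH -11 | [-84, -114, -11]
7 | PUSH 87 | [-84, -114, -11, 87]
8 | ADD | [-84, -114, 76]
9 | PUSH 73 | [-84, -114, 76, 73]
10 | MUL | [-84, -114, 5548]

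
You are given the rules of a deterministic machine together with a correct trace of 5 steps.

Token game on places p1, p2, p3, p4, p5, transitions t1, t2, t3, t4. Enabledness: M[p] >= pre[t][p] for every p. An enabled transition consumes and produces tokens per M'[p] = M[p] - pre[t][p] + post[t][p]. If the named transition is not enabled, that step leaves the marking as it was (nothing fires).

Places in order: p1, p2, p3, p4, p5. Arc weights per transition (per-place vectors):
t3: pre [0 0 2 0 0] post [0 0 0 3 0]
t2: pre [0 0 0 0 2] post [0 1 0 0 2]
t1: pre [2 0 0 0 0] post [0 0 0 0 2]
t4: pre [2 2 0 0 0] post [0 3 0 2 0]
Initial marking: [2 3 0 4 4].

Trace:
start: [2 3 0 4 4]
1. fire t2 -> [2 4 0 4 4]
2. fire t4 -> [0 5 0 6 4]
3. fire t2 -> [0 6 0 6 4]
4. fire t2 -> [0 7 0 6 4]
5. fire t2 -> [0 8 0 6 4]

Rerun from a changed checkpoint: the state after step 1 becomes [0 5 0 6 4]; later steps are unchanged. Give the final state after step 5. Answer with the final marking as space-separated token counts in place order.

0 8 0 6 4

state after step 1 := [0 5 0 6 4]
2. fire t4 -> [0 5 0 6 4]
3. fire t2 -> [0 6 0 6 4]
4. fire t2 -> [0 7 0 6 4]
5. fire t2 -> [0 8 0 6 4]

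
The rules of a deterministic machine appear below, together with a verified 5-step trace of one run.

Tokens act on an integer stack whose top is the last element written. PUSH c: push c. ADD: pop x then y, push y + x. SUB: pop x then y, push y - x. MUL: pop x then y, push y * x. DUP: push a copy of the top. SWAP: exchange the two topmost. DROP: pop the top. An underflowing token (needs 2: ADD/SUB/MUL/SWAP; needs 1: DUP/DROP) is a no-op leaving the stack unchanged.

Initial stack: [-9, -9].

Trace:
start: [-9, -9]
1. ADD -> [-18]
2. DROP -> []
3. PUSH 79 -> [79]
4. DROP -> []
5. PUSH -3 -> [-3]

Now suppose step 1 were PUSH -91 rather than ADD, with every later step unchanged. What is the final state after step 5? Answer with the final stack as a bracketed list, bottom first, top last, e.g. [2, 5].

(re-executing from step 1 with the substitution; state before step 1: [-9, -9])
1. PUSH -91 -> [-9, -9, -91]
2. DROP -> [-9, -9]
3. PUSH 79 -> [-9, -9, 79]
4. DROP -> [-9, -9]
5. PUSH -3 -> [-9, -9, -3]

[-9, -9, -3]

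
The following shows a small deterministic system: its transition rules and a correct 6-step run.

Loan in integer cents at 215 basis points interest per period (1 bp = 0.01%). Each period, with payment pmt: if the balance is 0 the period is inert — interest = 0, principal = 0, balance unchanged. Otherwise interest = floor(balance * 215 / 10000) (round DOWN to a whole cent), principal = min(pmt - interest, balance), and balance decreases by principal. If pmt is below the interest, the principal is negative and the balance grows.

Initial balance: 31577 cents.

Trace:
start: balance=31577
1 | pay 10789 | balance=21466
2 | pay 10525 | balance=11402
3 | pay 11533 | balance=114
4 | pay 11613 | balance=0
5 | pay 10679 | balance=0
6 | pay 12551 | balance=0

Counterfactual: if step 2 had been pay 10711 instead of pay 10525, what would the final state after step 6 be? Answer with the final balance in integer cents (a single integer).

(re-executing from step 2 with the substitution; state before step 2: balance=21466)
2 | pay 10711 | balance=11216
3 | pay 11533 | balance=0
4 | pay 11613 | balance=0
5 | pay 10679 | balance=0
6 | pay 12551 | balance=0

0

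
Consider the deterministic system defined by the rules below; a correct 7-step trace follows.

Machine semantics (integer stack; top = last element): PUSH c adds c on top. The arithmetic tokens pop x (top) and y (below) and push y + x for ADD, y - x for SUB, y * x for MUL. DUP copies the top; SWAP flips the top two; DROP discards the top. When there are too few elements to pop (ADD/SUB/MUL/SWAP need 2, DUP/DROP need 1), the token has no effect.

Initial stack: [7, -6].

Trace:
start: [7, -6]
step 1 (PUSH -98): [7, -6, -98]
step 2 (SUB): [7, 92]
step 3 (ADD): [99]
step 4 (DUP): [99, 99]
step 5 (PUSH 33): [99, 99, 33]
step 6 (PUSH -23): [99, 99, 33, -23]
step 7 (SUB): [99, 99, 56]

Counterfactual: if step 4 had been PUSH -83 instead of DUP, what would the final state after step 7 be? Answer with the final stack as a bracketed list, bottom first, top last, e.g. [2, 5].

(re-executing from step 4 with the substitution; state before step 4: [99])
step 4 (PUSH -83): [99, -83]
step 5 (PUSH 33): [99, -83, 33]
step 6 (PUSH -23): [99, -83, 33, -23]
step 7 (SUB): [99, -83, 56]

[99, -83, 56]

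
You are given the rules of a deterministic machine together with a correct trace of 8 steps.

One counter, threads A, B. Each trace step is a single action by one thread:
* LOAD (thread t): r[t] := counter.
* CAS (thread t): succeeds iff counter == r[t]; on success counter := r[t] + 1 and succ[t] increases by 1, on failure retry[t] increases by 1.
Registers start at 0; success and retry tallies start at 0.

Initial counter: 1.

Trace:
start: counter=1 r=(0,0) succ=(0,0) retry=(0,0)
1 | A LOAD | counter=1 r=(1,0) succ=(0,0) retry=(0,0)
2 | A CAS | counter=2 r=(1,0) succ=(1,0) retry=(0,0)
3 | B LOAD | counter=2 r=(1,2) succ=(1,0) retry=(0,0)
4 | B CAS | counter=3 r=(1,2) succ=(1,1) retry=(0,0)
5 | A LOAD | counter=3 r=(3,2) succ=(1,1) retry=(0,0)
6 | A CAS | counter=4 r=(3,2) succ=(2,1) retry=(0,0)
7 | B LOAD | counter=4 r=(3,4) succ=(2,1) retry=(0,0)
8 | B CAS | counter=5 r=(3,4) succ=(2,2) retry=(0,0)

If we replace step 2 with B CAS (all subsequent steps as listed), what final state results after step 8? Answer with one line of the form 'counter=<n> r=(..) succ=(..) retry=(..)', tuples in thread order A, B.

counter=4 r=(2,3) succ=(1,2) retry=(0,1)

(re-executing from step 2 with the substitution; state before step 2: counter=1 r=(1,0) succ=(0,0) retry=(0,0))
2 | B CAS | counter=1 r=(1,0) succ=(0,0) retry=(0,1)
3 | B LOAD | counter=1 r=(1,1) succ=(0,0) retry=(0,1)
4 | B CAS | counter=2 r=(1,1) succ=(0,1) retry=(0,1)
5 | A LOAD | counter=2 r=(2,1) succ=(0,1) retry=(0,1)
6 | A CAS | counter=3 r=(2,1) succ=(1,1) retry=(0,1)
7 | B LOAD | counter=3 r=(2,3) succ=(1,1) retry=(0,1)
8 | B CAS | counter=4 r=(2,3) succ=(1,2) retry=(0,1)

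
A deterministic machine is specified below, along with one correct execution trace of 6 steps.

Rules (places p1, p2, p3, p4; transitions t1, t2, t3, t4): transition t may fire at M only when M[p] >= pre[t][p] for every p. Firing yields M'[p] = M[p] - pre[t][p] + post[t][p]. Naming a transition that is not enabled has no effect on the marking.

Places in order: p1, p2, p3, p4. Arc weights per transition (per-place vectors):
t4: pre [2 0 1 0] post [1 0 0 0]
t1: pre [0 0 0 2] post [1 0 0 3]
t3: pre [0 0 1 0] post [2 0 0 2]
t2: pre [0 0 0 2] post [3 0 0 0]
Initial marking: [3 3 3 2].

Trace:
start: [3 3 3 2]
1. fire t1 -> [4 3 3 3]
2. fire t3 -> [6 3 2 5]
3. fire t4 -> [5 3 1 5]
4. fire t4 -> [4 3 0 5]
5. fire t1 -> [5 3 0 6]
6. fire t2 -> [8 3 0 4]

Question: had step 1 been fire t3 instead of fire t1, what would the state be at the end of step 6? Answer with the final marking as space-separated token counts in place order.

10 3 0 5

(re-executing from step 1 with the substitution; state before step 1: [3 3 3 2])
1. fire t3 -> [5 3 2 4]
2. fire t3 -> [7 3 1 6]
3. fire t4 -> [6 3 0 6]
4. fire t4 -> [6 3 0 6]
5. fire t1 -> [7 3 0 7]
6. fire t2 -> [10 3 0 5]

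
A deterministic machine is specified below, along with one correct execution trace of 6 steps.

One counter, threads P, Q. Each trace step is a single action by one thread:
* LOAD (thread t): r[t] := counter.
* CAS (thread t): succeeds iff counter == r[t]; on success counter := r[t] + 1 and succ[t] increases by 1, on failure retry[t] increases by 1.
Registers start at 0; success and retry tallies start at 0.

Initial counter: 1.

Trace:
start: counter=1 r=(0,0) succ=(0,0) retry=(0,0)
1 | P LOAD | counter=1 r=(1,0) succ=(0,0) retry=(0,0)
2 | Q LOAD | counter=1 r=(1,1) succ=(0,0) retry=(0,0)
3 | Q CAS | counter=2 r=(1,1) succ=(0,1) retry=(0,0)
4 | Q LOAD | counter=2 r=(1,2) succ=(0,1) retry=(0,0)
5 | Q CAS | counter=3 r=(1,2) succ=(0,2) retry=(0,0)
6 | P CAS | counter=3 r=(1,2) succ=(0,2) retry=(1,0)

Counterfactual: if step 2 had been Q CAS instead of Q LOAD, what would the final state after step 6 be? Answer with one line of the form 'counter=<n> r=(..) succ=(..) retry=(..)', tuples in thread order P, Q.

counter=2 r=(1,1) succ=(0,1) retry=(1,2)

(re-executing from step 2 with the substitution; state before step 2: counter=1 r=(1,0) succ=(0,0) retry=(0,0))
2 | Q CAS | counter=1 r=(1,0) succ=(0,0) retry=(0,1)
3 | Q CAS | counter=1 r=(1,0) succ=(0,0) retry=(0,2)
4 | Q LOAD | counter=1 r=(1,1) succ=(0,0) retry=(0,2)
5 | Q CAS | counter=2 r=(1,1) succ=(0,1) retry=(0,2)
6 | P CAS | counter=2 r=(1,1) succ=(0,1) retry=(1,2)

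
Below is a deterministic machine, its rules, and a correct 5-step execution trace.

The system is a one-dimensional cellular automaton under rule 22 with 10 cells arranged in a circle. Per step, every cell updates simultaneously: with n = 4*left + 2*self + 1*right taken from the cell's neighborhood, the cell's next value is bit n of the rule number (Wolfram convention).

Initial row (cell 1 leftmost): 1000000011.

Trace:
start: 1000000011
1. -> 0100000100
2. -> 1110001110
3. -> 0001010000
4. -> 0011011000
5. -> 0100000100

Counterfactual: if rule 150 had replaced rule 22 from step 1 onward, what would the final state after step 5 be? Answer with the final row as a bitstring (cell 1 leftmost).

0000000001

(re-executing steps 1..5 under rule 150; state before step 1: 1000000011)
1. -> 0100000101
2. -> 0110001101
3. -> 0001010001
4. -> 1011011011
5. -> 0000000001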